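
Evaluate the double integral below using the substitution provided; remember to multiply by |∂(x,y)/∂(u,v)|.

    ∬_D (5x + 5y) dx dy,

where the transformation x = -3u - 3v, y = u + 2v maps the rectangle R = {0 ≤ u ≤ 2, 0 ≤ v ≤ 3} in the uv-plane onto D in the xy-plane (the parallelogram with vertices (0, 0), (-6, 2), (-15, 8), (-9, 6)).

Compute the Jacobian determinant of (x, y) with respect to (u, v):

    ∂(x,y)/∂(u,v) = | -3  -3 | = (-3)(2) - (-3)(1) = -3.
                   | 1  2 |

Its absolute value is |J| = 3 (the area scaling factor).

Substituting x = -3u - 3v, y = u + 2v into the integrand,

    5x + 5y → -10u - 5v,

so the integral becomes

    ∬_R (-10u - 5v) · |J| du dv = ∫_0^2 ∫_0^3 (-30u - 15v) dv du.

Inner (v): -90u - 135/2.
Outer (u): -315.

Therefore ∬_D (5x + 5y) dx dy = -315.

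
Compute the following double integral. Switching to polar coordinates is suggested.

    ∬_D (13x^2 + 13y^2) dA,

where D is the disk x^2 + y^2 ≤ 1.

The region D is 0 ≤ r ≤ 1, 0 ≤ θ ≤ 2π in polar coordinates, where x = r cos(θ), y = r sin(θ), and dA = r dr dθ.

Under the substitution, the integrand becomes 13r^2, so

    ∬_D (13x^2 + 13y^2) dA = ∫_{0}^{2π} ∫_{0}^{1} (13r^2) · r dr dθ.

Inner integral (in r): ∫_{0}^{1} (13r^2) · r dr = 13/4.

Outer integral (in θ): ∫_{0}^{2π} (13/4) dθ = 13π/2.

Therefore ∬_D (13x^2 + 13y^2) dA = 13π/2.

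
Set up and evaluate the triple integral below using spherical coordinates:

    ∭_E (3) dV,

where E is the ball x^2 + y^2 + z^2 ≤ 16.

In spherical coordinates, x = ρ sin(φ) cos(θ), y = ρ sin(φ) sin(θ), z = ρ cos(φ), and dV = ρ^2 sin(φ) dρ dφ dθ.

The integrand becomes 3, so

    ∭_E (3) dV = ∫_{0}^{2π} ∫_{0}^{π} ∫_{0}^{4} (3) · ρ^2 sin(φ) dρ dφ dθ.

Inner (ρ): 64sin(φ).
Middle (φ): 128.
Outer (θ): 256π.

Therefore the triple integral equals 256π.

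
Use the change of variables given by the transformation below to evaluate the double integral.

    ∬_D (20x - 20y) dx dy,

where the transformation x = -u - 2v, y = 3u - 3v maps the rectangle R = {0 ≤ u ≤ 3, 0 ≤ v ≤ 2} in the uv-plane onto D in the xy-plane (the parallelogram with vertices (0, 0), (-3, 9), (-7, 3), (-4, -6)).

Compute the Jacobian determinant of (x, y) with respect to (u, v):

    ∂(x,y)/∂(u,v) = | -1  -2 | = (-1)(-3) - (-2)(3) = 9.
                   | 3  -3 |

Its absolute value is |J| = 9 (the area scaling factor).

Substituting x = -u - 2v, y = 3u - 3v into the integrand,

    20x - 20y → -80u + 20v,

so the integral becomes

    ∬_R (-80u + 20v) · |J| du dv = ∫_0^3 ∫_0^2 (-720u + 180v) dv du.

Inner (v): 360 - 1440u.
Outer (u): -5400.

Therefore ∬_D (20x - 20y) dx dy = -5400.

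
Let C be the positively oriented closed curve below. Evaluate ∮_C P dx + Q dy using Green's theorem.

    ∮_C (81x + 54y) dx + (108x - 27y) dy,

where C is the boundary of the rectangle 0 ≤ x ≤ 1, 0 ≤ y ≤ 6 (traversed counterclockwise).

Green's theorem converts the closed line integral into a double integral over the enclosed region D:

    ∮_C P dx + Q dy = ∬_D (∂Q/∂x - ∂P/∂y) dA.

Here P = 81x + 54y, Q = 108x - 27y, so

    ∂Q/∂x = 108,    ∂P/∂y = 54,
    ∂Q/∂x - ∂P/∂y = 54.

D is the region 0 ≤ x ≤ 1, 0 ≤ y ≤ 6. Evaluating the double integral:

    ∬_D (54) dA = ∫_0^{1} ∫_0^{6} (54) dy dx.

Inner (y from 0 to 6): 324.
Outer (x from 0 to 1): 324.

Therefore ∮_C P dx + Q dy = 324.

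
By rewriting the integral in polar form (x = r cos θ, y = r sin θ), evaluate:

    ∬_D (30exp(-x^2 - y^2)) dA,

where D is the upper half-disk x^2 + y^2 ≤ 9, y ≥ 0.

The region D is 0 ≤ r ≤ 3, 0 ≤ θ ≤ π in polar coordinates, where x = r cos(θ), y = r sin(θ), and dA = r dr dθ.

Under the substitution, the integrand becomes 30exp(-r^2), so

    ∬_D (30exp(-x^2 - y^2)) dA = ∫_{0}^{π} ∫_{0}^{3} (30exp(-r^2)) · r dr dθ.

Inner integral (in r): ∫_{0}^{3} (30exp(-r^2)) · r dr = 15 - 15exp(-9).

Outer integral (in θ): ∫_{0}^{π} (15 - 15exp(-9)) dθ = -15π exp(-9) + 15π.

Therefore ∬_D (30exp(-x^2 - y^2)) dA = -15π exp(-9) + 15π.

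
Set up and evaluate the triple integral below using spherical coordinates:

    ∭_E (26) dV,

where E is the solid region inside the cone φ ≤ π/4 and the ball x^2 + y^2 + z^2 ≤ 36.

In spherical coordinates, x = ρ sin(φ) cos(θ), y = ρ sin(φ) sin(θ), z = ρ cos(φ), and dV = ρ^2 sin(φ) dρ dφ dθ.

The integrand becomes 26, so

    ∭_E (26) dV = ∫_{0}^{2π} ∫_{0}^{π/4} ∫_{0}^{6} (26) · ρ^2 sin(φ) dρ dφ dθ.

Inner (ρ): 1872sin(φ).
Middle (φ): 1872 - 936sqrt(2).
Outer (θ): 1872π (2 - sqrt(2)).

Therefore the triple integral equals 1872π (2 - sqrt(2)).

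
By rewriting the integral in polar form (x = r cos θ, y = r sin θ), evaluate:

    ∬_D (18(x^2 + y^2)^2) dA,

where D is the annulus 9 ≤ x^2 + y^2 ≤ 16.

The region D is 3 ≤ r ≤ 4, 0 ≤ θ ≤ 2π in polar coordinates, where x = r cos(θ), y = r sin(θ), and dA = r dr dθ.

Under the substitution, the integrand becomes 18r^4, so

    ∬_D (18(x^2 + y^2)^2) dA = ∫_{0}^{2π} ∫_{3}^{4} (18r^4) · r dr dθ.

Inner integral (in r): ∫_{3}^{4} (18r^4) · r dr = 10101.

Outer integral (in θ): ∫_{0}^{2π} (10101) dθ = 20202π.

Therefore ∬_D (18(x^2 + y^2)^2) dA = 20202π.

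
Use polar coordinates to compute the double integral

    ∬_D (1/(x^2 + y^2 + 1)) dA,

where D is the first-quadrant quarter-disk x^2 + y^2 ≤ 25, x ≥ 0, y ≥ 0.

The region D is 0 ≤ r ≤ 5, 0 ≤ θ ≤ π/2 in polar coordinates, where x = r cos(θ), y = r sin(θ), and dA = r dr dθ.

Under the substitution, the integrand becomes 1/(r^2 + 1), so

    ∬_D (1/(x^2 + y^2 + 1)) dA = ∫_{0}^{π/2} ∫_{0}^{5} (1/(r^2 + 1)) · r dr dθ.

Inner integral (in r): ∫_{0}^{5} (1/(r^2 + 1)) · r dr = log(26)/2.

Outer integral (in θ): ∫_{0}^{π/2} (log(26)/2) dθ = π log(26)/4.

Therefore ∬_D (1/(x^2 + y^2 + 1)) dA = π log(26)/4.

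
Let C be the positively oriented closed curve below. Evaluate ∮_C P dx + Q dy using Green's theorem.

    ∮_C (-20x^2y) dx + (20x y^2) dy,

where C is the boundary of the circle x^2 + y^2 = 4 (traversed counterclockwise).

Green's theorem converts the closed line integral into a double integral over the enclosed region D:

    ∮_C P dx + Q dy = ∬_D (∂Q/∂x - ∂P/∂y) dA.

Here P = -20x^2y, Q = 20x y^2, so

    ∂Q/∂x = 20y^2,    ∂P/∂y = -20x^2,
    ∂Q/∂x - ∂P/∂y = 20x^2 + 20y^2.

D is the region x^2 + y^2 ≤ 4. Evaluating the double integral:

In polar coordinates (x = r cos θ, y = r sin θ, dA = r dr dθ) the integrand becomes 20r^2, so

    ∬_D (20x^2 + 20y^2) dA = ∫_0^{2π} ∫_0^{2} (20r^2) · r dr dθ.

Inner (r from 0 to 2): 80.
Outer (θ from 0 to 2π): 160π.

Therefore ∮_C P dx + Q dy = 160π.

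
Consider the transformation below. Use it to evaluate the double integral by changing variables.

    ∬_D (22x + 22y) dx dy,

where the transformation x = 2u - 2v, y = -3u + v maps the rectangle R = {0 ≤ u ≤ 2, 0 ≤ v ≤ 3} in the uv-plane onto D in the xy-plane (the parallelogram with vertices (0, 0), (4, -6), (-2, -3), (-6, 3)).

Compute the Jacobian determinant of (x, y) with respect to (u, v):

    ∂(x,y)/∂(u,v) = | 2  -2 | = (2)(1) - (-2)(-3) = -4.
                   | -3  1 |

Its absolute value is |J| = 4 (the area scaling factor).

Substituting x = 2u - 2v, y = -3u + v into the integrand,

    22x + 22y → -22u - 22v,

so the integral becomes

    ∬_R (-22u - 22v) · |J| du dv = ∫_0^2 ∫_0^3 (-88u - 88v) dv du.

Inner (v): -264u - 396.
Outer (u): -1320.

Therefore ∬_D (22x + 22y) dx dy = -1320.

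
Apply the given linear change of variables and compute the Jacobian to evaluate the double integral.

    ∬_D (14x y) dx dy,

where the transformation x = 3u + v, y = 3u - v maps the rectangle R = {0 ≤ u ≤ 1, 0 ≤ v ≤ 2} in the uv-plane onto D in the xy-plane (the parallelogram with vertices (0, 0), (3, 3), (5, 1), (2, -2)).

Compute the Jacobian determinant of (x, y) with respect to (u, v):

    ∂(x,y)/∂(u,v) = | 3  1 | = (3)(-1) - (1)(3) = -6.
                   | 3  -1 |

Its absolute value is |J| = 6 (the area scaling factor).

Substituting x = 3u + v, y = 3u - v into the integrand,

    14x y → 126u^2 - 14v^2,

so the integral becomes

    ∬_R (126u^2 - 14v^2) · |J| du dv = ∫_0^1 ∫_0^2 (756u^2 - 84v^2) dv du.

Inner (v): 1512u^2 - 224.
Outer (u): 280.

Therefore ∬_D (14x y) dx dy = 280.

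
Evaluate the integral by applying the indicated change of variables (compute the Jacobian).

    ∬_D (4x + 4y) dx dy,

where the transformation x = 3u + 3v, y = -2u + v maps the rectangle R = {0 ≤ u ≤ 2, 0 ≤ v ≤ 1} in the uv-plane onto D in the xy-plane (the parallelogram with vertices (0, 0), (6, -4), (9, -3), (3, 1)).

Compute the Jacobian determinant of (x, y) with respect to (u, v):

    ∂(x,y)/∂(u,v) = | 3  3 | = (3)(1) - (3)(-2) = 9.
                   | -2  1 |

Its absolute value is |J| = 9 (the area scaling factor).

Substituting x = 3u + 3v, y = -2u + v into the integrand,

    4x + 4y → 4u + 16v,

so the integral becomes

    ∬_R (4u + 16v) · |J| du dv = ∫_0^2 ∫_0^1 (36u + 144v) dv du.

Inner (v): 36u + 72.
Outer (u): 216.

Therefore ∬_D (4x + 4y) dx dy = 216.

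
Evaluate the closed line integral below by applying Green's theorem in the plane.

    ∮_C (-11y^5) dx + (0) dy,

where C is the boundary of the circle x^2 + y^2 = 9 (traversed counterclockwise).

Green's theorem converts the closed line integral into a double integral over the enclosed region D:

    ∮_C P dx + Q dy = ∬_D (∂Q/∂x - ∂P/∂y) dA.

Here P = -11y^5, Q = 0, so

    ∂Q/∂x = 0,    ∂P/∂y = -55y^4,
    ∂Q/∂x - ∂P/∂y = 55y^4.

D is the region x^2 + y^2 ≤ 9. Evaluating the double integral:

In polar coordinates (x = r cos θ, y = r sin θ, dA = r dr dθ) the integrand becomes 55r^4sin(θ)^4, so

    ∬_D (55y^4) dA = ∫_0^{2π} ∫_0^{3} (55r^4sin(θ)^4) · r dr dθ.

Inner (r from 0 to 3): 13365sin(θ)^4/2.
Outer (θ from 0 to 2π): 40095π/8.

Therefore ∮_C P dx + Q dy = 40095π/8.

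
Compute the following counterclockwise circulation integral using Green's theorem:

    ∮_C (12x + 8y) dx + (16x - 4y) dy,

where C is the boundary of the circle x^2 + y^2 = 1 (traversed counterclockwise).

Green's theorem converts the closed line integral into a double integral over the enclosed region D:

    ∮_C P dx + Q dy = ∬_D (∂Q/∂x - ∂P/∂y) dA.

Here P = 12x + 8y, Q = 16x - 4y, so

    ∂Q/∂x = 16,    ∂P/∂y = 8,
    ∂Q/∂x - ∂P/∂y = 8.

D is the region x^2 + y^2 ≤ 1. Evaluating the double integral:

In polar coordinates (x = r cos θ, y = r sin θ, dA = r dr dθ) the integrand becomes 8, so

    ∬_D (8) dA = ∫_0^{2π} ∫_0^{1} (8) · r dr dθ.

Inner (r from 0 to 1): 4.
Outer (θ from 0 to 2π): 8π.

Therefore ∮_C P dx + Q dy = 8π.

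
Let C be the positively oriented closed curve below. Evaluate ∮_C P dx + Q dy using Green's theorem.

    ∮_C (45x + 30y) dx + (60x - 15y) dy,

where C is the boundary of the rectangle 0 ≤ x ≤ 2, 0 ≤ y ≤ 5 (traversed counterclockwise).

Green's theorem converts the closed line integral into a double integral over the enclosed region D:

    ∮_C P dx + Q dy = ∬_D (∂Q/∂x - ∂P/∂y) dA.

Here P = 45x + 30y, Q = 60x - 15y, so

    ∂Q/∂x = 60,    ∂P/∂y = 30,
    ∂Q/∂x - ∂P/∂y = 30.

D is the region 0 ≤ x ≤ 2, 0 ≤ y ≤ 5. Evaluating the double integral:

    ∬_D (30) dA = ∫_0^{2} ∫_0^{5} (30) dy dx.

Inner (y from 0 to 5): 150.
Outer (x from 0 to 2): 300.

Therefore ∮_C P dx + Q dy = 300.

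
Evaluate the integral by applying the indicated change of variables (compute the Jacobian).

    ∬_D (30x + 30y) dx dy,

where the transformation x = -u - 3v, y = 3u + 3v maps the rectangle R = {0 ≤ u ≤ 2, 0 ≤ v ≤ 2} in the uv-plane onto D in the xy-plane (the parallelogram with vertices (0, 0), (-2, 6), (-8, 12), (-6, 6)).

Compute the Jacobian determinant of (x, y) with respect to (u, v):

    ∂(x,y)/∂(u,v) = | -1  -3 | = (-1)(3) - (-3)(3) = 6.
                   | 3  3 |

Its absolute value is |J| = 6 (the area scaling factor).

Substituting x = -u - 3v, y = 3u + 3v into the integrand,

    30x + 30y → 60u,

so the integral becomes

    ∬_R (60u) · |J| du dv = ∫_0^2 ∫_0^2 (360u) dv du.

Inner (v): 720u.
Outer (u): 1440.

Therefore ∬_D (30x + 30y) dx dy = 1440.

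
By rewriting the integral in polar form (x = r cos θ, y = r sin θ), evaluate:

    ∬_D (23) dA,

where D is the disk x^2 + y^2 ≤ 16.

The region D is 0 ≤ r ≤ 4, 0 ≤ θ ≤ 2π in polar coordinates, where x = r cos(θ), y = r sin(θ), and dA = r dr dθ.

Under the substitution, the integrand becomes 23, so

    ∬_D (23) dA = ∫_{0}^{2π} ∫_{0}^{4} (23) · r dr dθ.

Inner integral (in r): ∫_{0}^{4} (23) · r dr = 184.

Outer integral (in θ): ∫_{0}^{2π} (184) dθ = 368π.

Therefore ∬_D (23) dA = 368π.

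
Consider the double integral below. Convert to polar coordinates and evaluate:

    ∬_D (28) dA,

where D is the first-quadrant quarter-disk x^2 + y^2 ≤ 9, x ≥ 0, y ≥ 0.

The region D is 0 ≤ r ≤ 3, 0 ≤ θ ≤ π/2 in polar coordinates, where x = r cos(θ), y = r sin(θ), and dA = r dr dθ.

Under the substitution, the integrand becomes 28, so

    ∬_D (28) dA = ∫_{0}^{π/2} ∫_{0}^{3} (28) · r dr dθ.

Inner integral (in r): ∫_{0}^{3} (28) · r dr = 126.

Outer integral (in θ): ∫_{0}^{π/2} (126) dθ = 63π.

Therefore ∬_D (28) dA = 63π.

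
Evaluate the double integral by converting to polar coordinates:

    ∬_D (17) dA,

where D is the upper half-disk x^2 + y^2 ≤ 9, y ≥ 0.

The region D is 0 ≤ r ≤ 3, 0 ≤ θ ≤ π in polar coordinates, where x = r cos(θ), y = r sin(θ), and dA = r dr dθ.

Under the substitution, the integrand becomes 17, so

    ∬_D (17) dA = ∫_{0}^{π} ∫_{0}^{3} (17) · r dr dθ.

Inner integral (in r): ∫_{0}^{3} (17) · r dr = 153/2.

Outer integral (in θ): ∫_{0}^{π} (153/2) dθ = 153π/2.

Therefore ∬_D (17) dA = 153π/2.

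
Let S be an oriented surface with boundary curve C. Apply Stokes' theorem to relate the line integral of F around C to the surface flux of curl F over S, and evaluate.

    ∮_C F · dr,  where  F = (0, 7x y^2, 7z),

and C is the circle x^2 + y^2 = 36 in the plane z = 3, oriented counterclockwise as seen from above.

Let S be the flat disk x^2 + y^2 ≤ 36 in the plane z = 3, with upward unit normal n̂ = ẑ. By Stokes' theorem,

    ∮_C F · dr = ∬_S (∇ × F) · n̂ dS = ∬_D (curl F)_z dA,

where D is the disk x^2 + y^2 ≤ 36.

Compute the curl of F = (0, 7x y^2, 7z):
    (∇ × F)_x = ∂F_z/∂y - ∂F_y/∂z = 0,
    (∇ × F)_y = ∂F_x/∂z - ∂F_z/∂x = 0,
    (∇ × F)_z = ∂F_y/∂x - ∂F_x/∂y = 7y^2.

On z = 3, (curl F)_z = 7y^2.

Convert to polar (x = r cos θ, y = r sin θ, dA = r dr dθ); the integrand becomes 7r^2sin(θ)^2, so

    ∬_D (curl F)_z dA = ∫_0^{2π} ∫_0^{6} (7r^2sin(θ)^2) · r dr dθ.

Inner (r from 0 to 6): 2268sin(θ)^2.
Outer (θ from 0 to 2π): 2268π.

Therefore ∮_C F · dr = 2268π.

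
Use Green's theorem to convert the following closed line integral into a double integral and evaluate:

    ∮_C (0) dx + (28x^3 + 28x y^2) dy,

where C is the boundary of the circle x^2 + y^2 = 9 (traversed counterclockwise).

Green's theorem converts the closed line integral into a double integral over the enclosed region D:

    ∮_C P dx + Q dy = ∬_D (∂Q/∂x - ∂P/∂y) dA.

Here P = 0, Q = 28x^3 + 28x y^2, so

    ∂Q/∂x = 84x^2 + 28y^2,    ∂P/∂y = 0,
    ∂Q/∂x - ∂P/∂y = 84x^2 + 28y^2.

D is the region x^2 + y^2 ≤ 9. Evaluating the double integral:

In polar coordinates (x = r cos θ, y = r sin θ, dA = r dr dθ) the integrand becomes 28r^2(cos(2θ) + 2), so

    ∬_D (84x^2 + 28y^2) dA = ∫_0^{2π} ∫_0^{3} (28r^2(cos(2θ) + 2)) · r dr dθ.

Inner (r from 0 to 3): 567cos(2θ) + 1134.
Outer (θ from 0 to 2π): 2268π.

Therefore ∮_C P dx + Q dy = 2268π.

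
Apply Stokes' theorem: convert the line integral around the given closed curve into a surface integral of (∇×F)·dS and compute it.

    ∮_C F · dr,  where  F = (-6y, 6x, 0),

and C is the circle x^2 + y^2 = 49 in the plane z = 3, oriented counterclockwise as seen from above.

Let S be the flat disk x^2 + y^2 ≤ 49 in the plane z = 3, with upward unit normal n̂ = ẑ. By Stokes' theorem,

    ∮_C F · dr = ∬_S (∇ × F) · n̂ dS = ∬_D (curl F)_z dA,

where D is the disk x^2 + y^2 ≤ 49.

Compute the curl of F = (-6y, 6x, 0):
    (∇ × F)_x = ∂F_z/∂y - ∂F_y/∂z = 0,
    (∇ × F)_y = ∂F_x/∂z - ∂F_z/∂x = 0,
    (∇ × F)_z = ∂F_y/∂x - ∂F_x/∂y = 12.

On z = 3, (curl F)_z = 12.

Convert to polar (x = r cos θ, y = r sin θ, dA = r dr dθ); the integrand becomes 12, so

    ∬_D (curl F)_z dA = ∫_0^{2π} ∫_0^{7} (12) · r dr dθ.

Inner (r from 0 to 7): 294.
Outer (θ from 0 to 2π): 588π.

Therefore ∮_C F · dr = 588π.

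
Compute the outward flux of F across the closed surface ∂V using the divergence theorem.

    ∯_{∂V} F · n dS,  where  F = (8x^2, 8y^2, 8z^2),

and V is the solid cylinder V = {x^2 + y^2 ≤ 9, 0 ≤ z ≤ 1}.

By the divergence theorem,

    ∯_{∂V} F · n dS = ∭_V (∇ · F) dV.

Compute the divergence:
    ∇ · F = ∂F_x/∂x + ∂F_y/∂y + ∂F_z/∂z = 16x + 16y + 16z.

In cylindrical coordinates, x = r cos(θ), y = r sin(θ), z = z, dV = r dr dθ dz, with 0 ≤ r ≤ 3, 0 ≤ θ ≤ 2π, 0 ≤ z ≤ 1.

The integrand, after substitution and multiplying by the volume element, becomes (16sqrt(2)r sin(θ + π/4) + 16z) · r, so

    ∭_V (∇·F) dV = ∫_0^{2π} ∫_0^{3} ∫_0^{1} (16sqrt(2)r sin(θ + π/4) + 16z) · r dz dr dθ.

Inner (z from 0 to 1): 8r (2sqrt(2)r sin(θ + π/4) + 1).
Middle (r from 0 to 3): 144sqrt(2)sin(θ + π/4) + 36.
Outer (θ from 0 to 2π): 72π.

Therefore ∯_{∂V} F · n dS = 72π.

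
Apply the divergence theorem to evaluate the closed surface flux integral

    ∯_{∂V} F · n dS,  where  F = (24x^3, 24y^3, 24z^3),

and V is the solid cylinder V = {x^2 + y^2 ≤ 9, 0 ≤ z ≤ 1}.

By the divergence theorem,

    ∯_{∂V} F · n dS = ∭_V (∇ · F) dV.

Compute the divergence:
    ∇ · F = ∂F_x/∂x + ∂F_y/∂y + ∂F_z/∂z = 72x^2 + 72y^2 + 72z^2.

In cylindrical coordinates, x = r cos(θ), y = r sin(θ), z = z, dV = r dr dθ dz, with 0 ≤ r ≤ 3, 0 ≤ θ ≤ 2π, 0 ≤ z ≤ 1.

The integrand, after substitution and multiplying by the volume element, becomes (72r^2 + 72z^2) · r, so

    ∭_V (∇·F) dV = ∫_0^{2π} ∫_0^{3} ∫_0^{1} (72r^2 + 72z^2) · r dz dr dθ.

Inner (z from 0 to 1): 72r^3 + 24r.
Middle (r from 0 to 3): 1566.
Outer (θ from 0 to 2π): 3132π.

Therefore ∯_{∂V} F · n dS = 3132π.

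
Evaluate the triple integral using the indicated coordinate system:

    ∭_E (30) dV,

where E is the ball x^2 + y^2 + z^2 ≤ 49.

In spherical coordinates, x = ρ sin(φ) cos(θ), y = ρ sin(φ) sin(θ), z = ρ cos(φ), and dV = ρ^2 sin(φ) dρ dφ dθ.

The integrand becomes 30, so

    ∭_E (30) dV = ∫_{0}^{2π} ∫_{0}^{π} ∫_{0}^{7} (30) · ρ^2 sin(φ) dρ dφ dθ.

Inner (ρ): 3430sin(φ).
Middle (φ): 6860.
Outer (θ): 13720π.

Therefore the triple integral equals 13720π.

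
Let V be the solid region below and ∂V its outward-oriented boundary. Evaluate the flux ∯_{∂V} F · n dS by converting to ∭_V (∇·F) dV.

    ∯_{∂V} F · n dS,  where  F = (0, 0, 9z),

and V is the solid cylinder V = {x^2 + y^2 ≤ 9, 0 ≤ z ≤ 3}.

By the divergence theorem,

    ∯_{∂V} F · n dS = ∭_V (∇ · F) dV.

Compute the divergence:
    ∇ · F = ∂F_x/∂x + ∂F_y/∂y + ∂F_z/∂z = 0 + 0 + 9 = 9.

In cylindrical coordinates, x = r cos(θ), y = r sin(θ), z = z, dV = r dr dθ dz, with 0 ≤ r ≤ 3, 0 ≤ θ ≤ 2π, 0 ≤ z ≤ 3.

The integrand, after substitution and multiplying by the volume element, becomes (9) · r, so

    ∭_V (∇·F) dV = ∫_0^{2π} ∫_0^{3} ∫_0^{3} (9) · r dz dr dθ.

Inner (z from 0 to 3): 27r.
Middle (r from 0 to 3): 243/2.
Outer (θ from 0 to 2π): 243π.

Therefore ∯_{∂V} F · n dS = 243π.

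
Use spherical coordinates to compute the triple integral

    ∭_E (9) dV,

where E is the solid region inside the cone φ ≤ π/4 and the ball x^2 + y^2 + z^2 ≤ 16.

In spherical coordinates, x = ρ sin(φ) cos(θ), y = ρ sin(φ) sin(θ), z = ρ cos(φ), and dV = ρ^2 sin(φ) dρ dφ dθ.

The integrand becomes 9, so

    ∭_E (9) dV = ∫_{0}^{2π} ∫_{0}^{π/4} ∫_{0}^{4} (9) · ρ^2 sin(φ) dρ dφ dθ.

Inner (ρ): 192sin(φ).
Middle (φ): 192 - 96sqrt(2).
Outer (θ): 192π (2 - sqrt(2)).

Therefore the triple integral equals 192π (2 - sqrt(2)).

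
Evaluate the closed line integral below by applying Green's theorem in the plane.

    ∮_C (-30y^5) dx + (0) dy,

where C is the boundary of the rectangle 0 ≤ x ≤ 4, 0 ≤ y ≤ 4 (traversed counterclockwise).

Green's theorem converts the closed line integral into a double integral over the enclosed region D:

    ∮_C P dx + Q dy = ∬_D (∂Q/∂x - ∂P/∂y) dA.

Here P = -30y^5, Q = 0, so

    ∂Q/∂x = 0,    ∂P/∂y = -150y^4,
    ∂Q/∂x - ∂P/∂y = 150y^4.

D is the region 0 ≤ x ≤ 4, 0 ≤ y ≤ 4. Evaluating the double integral:

    ∬_D (150y^4) dA = ∫_0^{4} ∫_0^{4} (150y^4) dy dx.

Inner (y from 0 to 4): 30720.
Outer (x from 0 to 4): 122880.

Therefore ∮_C P dx + Q dy = 122880.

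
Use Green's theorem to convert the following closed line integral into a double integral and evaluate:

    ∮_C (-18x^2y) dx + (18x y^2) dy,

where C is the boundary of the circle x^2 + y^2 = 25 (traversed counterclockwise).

Green's theorem converts the closed line integral into a double integral over the enclosed region D:

    ∮_C P dx + Q dy = ∬_D (∂Q/∂x - ∂P/∂y) dA.

Here P = -18x^2y, Q = 18x y^2, so

    ∂Q/∂x = 18y^2,    ∂P/∂y = -18x^2,
    ∂Q/∂x - ∂P/∂y = 18x^2 + 18y^2.

D is the region x^2 + y^2 ≤ 25. Evaluating the double integral:

In polar coordinates (x = r cos θ, y = r sin θ, dA = r dr dθ) the integrand becomes 18r^2, so

    ∬_D (18x^2 + 18y^2) dA = ∫_0^{2π} ∫_0^{5} (18r^2) · r dr dθ.

Inner (r from 0 to 5): 5625/2.
Outer (θ from 0 to 2π): 5625π.

Therefore ∮_C P dx + Q dy = 5625π.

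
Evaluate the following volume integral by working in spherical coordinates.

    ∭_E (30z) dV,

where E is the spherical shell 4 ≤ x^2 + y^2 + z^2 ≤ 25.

In spherical coordinates, x = ρ sin(φ) cos(θ), y = ρ sin(φ) sin(θ), z = ρ cos(φ), and dV = ρ^2 sin(φ) dρ dφ dθ.

The integrand becomes 30ρ cos(φ), so

    ∭_E (30z) dV = ∫_{0}^{2π} ∫_{0}^{π} ∫_{2}^{5} (30ρ cos(φ)) · ρ^2 sin(φ) dρ dφ dθ.

Inner (ρ): 9135sin(2φ)/4.
Middle (φ): 0.
Outer (θ): 0.

Therefore the triple integral equals 0.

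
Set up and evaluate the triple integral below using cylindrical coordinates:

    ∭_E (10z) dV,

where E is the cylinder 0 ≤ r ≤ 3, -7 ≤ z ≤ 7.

In cylindrical coordinates, x = r cos(θ), y = r sin(θ), z = z, and dV = r dr dθ dz.

The integrand becomes 10z, so

    ∭_E (10z) dV = ∫_{0}^{2π} ∫_{0}^{3} ∫_{-7}^{7} (10z) · r dz dr dθ.

Inner (z): 0.
Middle (r from 0 to 3): 0.
Outer (θ): 0.

Therefore the triple integral equals 0.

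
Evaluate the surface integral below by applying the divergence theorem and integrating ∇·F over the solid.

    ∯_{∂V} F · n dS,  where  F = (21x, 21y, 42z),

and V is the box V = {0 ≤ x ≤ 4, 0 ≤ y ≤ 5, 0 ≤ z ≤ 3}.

By the divergence theorem,

    ∯_{∂V} F · n dS = ∭_V (∇ · F) dV.

Compute the divergence:
    ∇ · F = ∂F_x/∂x + ∂F_y/∂y + ∂F_z/∂z = 21 + 21 + 42 = 84.

V is a rectangular box, so dV = dx dy dz with 0 ≤ x ≤ 4, 0 ≤ y ≤ 5, 0 ≤ z ≤ 3.

Integrate (84) over V as an iterated integral:

    ∭_V (∇·F) dV = ∫_0^{4} ∫_0^{5} ∫_0^{3} (84) dz dy dx.

Inner (z from 0 to 3): 252.
Middle (y from 0 to 5): 1260.
Outer (x from 0 to 4): 5040.

Therefore ∯_{∂V} F · n dS = 5040.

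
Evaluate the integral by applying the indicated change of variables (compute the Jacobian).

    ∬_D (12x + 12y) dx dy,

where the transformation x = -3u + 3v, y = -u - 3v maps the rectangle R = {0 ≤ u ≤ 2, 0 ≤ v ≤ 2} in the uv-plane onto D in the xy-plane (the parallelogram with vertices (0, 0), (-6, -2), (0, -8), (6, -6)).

Compute the Jacobian determinant of (x, y) with respect to (u, v):

    ∂(x,y)/∂(u,v) = | -3  3 | = (-3)(-3) - (3)(-1) = 12.
                   | -1  -3 |

Its absolute value is |J| = 12 (the area scaling factor).

Substituting x = -3u + 3v, y = -u - 3v into the integrand,

    12x + 12y → -48u,

so the integral becomes

    ∬_R (-48u) · |J| du dv = ∫_0^2 ∫_0^2 (-576u) dv du.

Inner (v): -1152u.
Outer (u): -2304.

Therefore ∬_D (12x + 12y) dx dy = -2304.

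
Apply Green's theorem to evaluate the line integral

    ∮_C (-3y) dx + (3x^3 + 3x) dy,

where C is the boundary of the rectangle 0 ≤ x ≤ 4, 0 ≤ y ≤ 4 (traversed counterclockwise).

Green's theorem converts the closed line integral into a double integral over the enclosed region D:

    ∮_C P dx + Q dy = ∬_D (∂Q/∂x - ∂P/∂y) dA.

Here P = -3y, Q = 3x^3 + 3x, so

    ∂Q/∂x = 9x^2 + 3,    ∂P/∂y = -3,
    ∂Q/∂x - ∂P/∂y = 9x^2 + 6.

D is the region 0 ≤ x ≤ 4, 0 ≤ y ≤ 4. Evaluating the double integral:

    ∬_D (9x^2 + 6) dA = ∫_0^{4} ∫_0^{4} (9x^2 + 6) dy dx.

Inner (y from 0 to 4): 36x^2 + 24.
Outer (x from 0 to 4): 864.

Therefore ∮_C P dx + Q dy = 864.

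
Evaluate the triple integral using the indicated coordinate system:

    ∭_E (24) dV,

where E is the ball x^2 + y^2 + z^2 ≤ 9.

In spherical coordinates, x = ρ sin(φ) cos(θ), y = ρ sin(φ) sin(θ), z = ρ cos(φ), and dV = ρ^2 sin(φ) dρ dφ dθ.

The integrand becomes 24, so

    ∭_E (24) dV = ∫_{0}^{2π} ∫_{0}^{π} ∫_{0}^{3} (24) · ρ^2 sin(φ) dρ dφ dθ.

Inner (ρ): 216sin(φ).
Middle (φ): 432.
Outer (θ): 864π.

Therefore the triple integral equals 864π.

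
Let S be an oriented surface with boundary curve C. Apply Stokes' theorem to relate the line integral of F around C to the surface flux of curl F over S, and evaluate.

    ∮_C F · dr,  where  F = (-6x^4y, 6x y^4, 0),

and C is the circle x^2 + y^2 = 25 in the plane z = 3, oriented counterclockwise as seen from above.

Let S be the flat disk x^2 + y^2 ≤ 25 in the plane z = 3, with upward unit normal n̂ = ẑ. By Stokes' theorem,

    ∮_C F · dr = ∬_S (∇ × F) · n̂ dS = ∬_D (curl F)_z dA,

where D is the disk x^2 + y^2 ≤ 25.

Compute the curl of F = (-6x^4y, 6x y^4, 0):
    (∇ × F)_x = ∂F_z/∂y - ∂F_y/∂z = 0,
    (∇ × F)_y = ∂F_x/∂z - ∂F_z/∂x = 0,
    (∇ × F)_z = ∂F_y/∂x - ∂F_x/∂y = 6x^4 + 6y^4.

On z = 3, (curl F)_z = 6x^4 + 6y^4.

Convert to polar (x = r cos θ, y = r sin θ, dA = r dr dθ); the integrand becomes 6r^4(sin(θ)^4 + cos(θ)^4), so

    ∬_D (curl F)_z dA = ∫_0^{2π} ∫_0^{5} (6r^4(sin(θ)^4 + cos(θ)^4)) · r dr dθ.

Inner (r from 0 to 5): 15625sin(θ)^4 + 15625cos(θ)^4.
Outer (θ from 0 to 2π): 46875π/2.

Therefore ∮_C F · dr = 46875π/2.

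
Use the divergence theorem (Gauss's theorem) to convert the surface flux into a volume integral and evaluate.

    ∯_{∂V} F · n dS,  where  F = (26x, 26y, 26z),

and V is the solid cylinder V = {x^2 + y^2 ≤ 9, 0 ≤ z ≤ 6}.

By the divergence theorem,

    ∯_{∂V} F · n dS = ∭_V (∇ · F) dV.

Compute the divergence:
    ∇ · F = ∂F_x/∂x + ∂F_y/∂y + ∂F_z/∂z = 26 + 26 + 26 = 78.

In cylindrical coordinates, x = r cos(θ), y = r sin(θ), z = z, dV = r dr dθ dz, with 0 ≤ r ≤ 3, 0 ≤ θ ≤ 2π, 0 ≤ z ≤ 6.

The integrand, after substitution and multiplying by the volume element, becomes (78) · r, so

    ∭_V (∇·F) dV = ∫_0^{2π} ∫_0^{3} ∫_0^{6} (78) · r dz dr dθ.

Inner (z from 0 to 6): 468r.
Middle (r from 0 to 3): 2106.
Outer (θ from 0 to 2π): 4212π.

Therefore ∯_{∂V} F · n dS = 4212π.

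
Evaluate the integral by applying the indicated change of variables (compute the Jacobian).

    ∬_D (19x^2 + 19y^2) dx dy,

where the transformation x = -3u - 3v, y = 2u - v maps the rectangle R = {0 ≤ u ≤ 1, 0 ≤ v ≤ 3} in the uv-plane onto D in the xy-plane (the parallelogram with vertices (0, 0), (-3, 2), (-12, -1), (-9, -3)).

Compute the Jacobian determinant of (x, y) with respect to (u, v):

    ∂(x,y)/∂(u,v) = | -3  -3 | = (-3)(-1) - (-3)(2) = 9.
                   | 2  -1 |

Its absolute value is |J| = 9 (the area scaling factor).

Substituting x = -3u - 3v, y = 2u - v into the integrand,

    19x^2 + 19y^2 → 247u^2 + 266u v + 190v^2,

so the integral becomes

    ∬_R (247u^2 + 266u v + 190v^2) · |J| du dv = ∫_0^1 ∫_0^3 (2223u^2 + 2394u v + 1710v^2) dv du.

Inner (v): 6669u^2 + 10773u + 15390.
Outer (u): 45999/2.

Therefore ∬_D (19x^2 + 19y^2) dx dy = 45999/2.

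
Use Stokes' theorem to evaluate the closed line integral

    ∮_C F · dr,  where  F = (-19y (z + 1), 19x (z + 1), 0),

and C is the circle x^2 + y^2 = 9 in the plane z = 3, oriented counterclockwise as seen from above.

Let S be the flat disk x^2 + y^2 ≤ 9 in the plane z = 3, with upward unit normal n̂ = ẑ. By Stokes' theorem,

    ∮_C F · dr = ∬_S (∇ × F) · n̂ dS = ∬_D (curl F)_z dA,

where D is the disk x^2 + y^2 ≤ 9.

Compute the curl of F = (-19y (z + 1), 19x (z + 1), 0):
    (∇ × F)_x = ∂F_z/∂y - ∂F_y/∂z = -19x,
    (∇ × F)_y = ∂F_x/∂z - ∂F_z/∂x = -19y,
    (∇ × F)_z = ∂F_y/∂x - ∂F_x/∂y = 38z + 38.

On z = 3, (curl F)_z = 152.

Convert to polar (x = r cos θ, y = r sin θ, dA = r dr dθ); the integrand becomes 152, so

    ∬_D (curl F)_z dA = ∫_0^{2π} ∫_0^{3} (152) · r dr dθ.

Inner (r from 0 to 3): 684.
Outer (θ from 0 to 2π): 1368π.

Therefore ∮_C F · dr = 1368π.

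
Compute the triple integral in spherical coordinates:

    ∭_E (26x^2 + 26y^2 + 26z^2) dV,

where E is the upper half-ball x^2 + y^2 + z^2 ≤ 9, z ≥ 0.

In spherical coordinates, x = ρ sin(φ) cos(θ), y = ρ sin(φ) sin(θ), z = ρ cos(φ), and dV = ρ^2 sin(φ) dρ dφ dθ.

The integrand becomes 26ρ^2, so

    ∭_E (26x^2 + 26y^2 + 26z^2) dV = ∫_{0}^{2π} ∫_{0}^{π/2} ∫_{0}^{3} (26ρ^2) · ρ^2 sin(φ) dρ dφ dθ.

Inner (ρ): 6318sin(φ)/5.
Middle (φ): 6318/5.
Outer (θ): 12636π/5.

Therefore the triple integral equals 12636π/5.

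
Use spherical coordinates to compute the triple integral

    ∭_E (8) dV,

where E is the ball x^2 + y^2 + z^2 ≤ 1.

In spherical coordinates, x = ρ sin(φ) cos(θ), y = ρ sin(φ) sin(θ), z = ρ cos(φ), and dV = ρ^2 sin(φ) dρ dφ dθ.

The integrand becomes 8, so

    ∭_E (8) dV = ∫_{0}^{2π} ∫_{0}^{π} ∫_{0}^{1} (8) · ρ^2 sin(φ) dρ dφ dθ.

Inner (ρ): 8sin(φ)/3.
Middle (φ): 16/3.
Outer (θ): 32π/3.

Therefore the triple integral equals 32π/3.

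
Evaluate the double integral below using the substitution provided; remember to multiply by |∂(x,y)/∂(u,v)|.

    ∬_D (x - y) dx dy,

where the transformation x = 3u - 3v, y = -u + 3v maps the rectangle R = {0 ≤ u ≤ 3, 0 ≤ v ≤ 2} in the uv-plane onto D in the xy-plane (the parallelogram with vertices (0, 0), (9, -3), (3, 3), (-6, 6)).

Compute the Jacobian determinant of (x, y) with respect to (u, v):

    ∂(x,y)/∂(u,v) = | 3  -3 | = (3)(3) - (-3)(-1) = 6.
                   | -1  3 |

Its absolute value is |J| = 6 (the area scaling factor).

Substituting x = 3u - 3v, y = -u + 3v into the integrand,

    x - y → 4u - 6v,

so the integral becomes

    ∬_R (4u - 6v) · |J| du dv = ∫_0^3 ∫_0^2 (24u - 36v) dv du.

Inner (v): 48u - 72.
Outer (u): 0.

Therefore ∬_D (x - y) dx dy = 0.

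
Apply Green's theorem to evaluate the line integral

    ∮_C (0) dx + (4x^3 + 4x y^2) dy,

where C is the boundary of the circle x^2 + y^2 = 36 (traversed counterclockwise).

Green's theorem converts the closed line integral into a double integral over the enclosed region D:

    ∮_C P dx + Q dy = ∬_D (∂Q/∂x - ∂P/∂y) dA.

Here P = 0, Q = 4x^3 + 4x y^2, so

    ∂Q/∂x = 12x^2 + 4y^2,    ∂P/∂y = 0,
    ∂Q/∂x - ∂P/∂y = 12x^2 + 4y^2.

D is the region x^2 + y^2 ≤ 36. Evaluating the double integral:

In polar coordinates (x = r cos θ, y = r sin θ, dA = r dr dθ) the integrand becomes 4r^2(cos(2θ) + 2), so

    ∬_D (12x^2 + 4y^2) dA = ∫_0^{2π} ∫_0^{6} (4r^2(cos(2θ) + 2)) · r dr dθ.

Inner (r from 0 to 6): 1296cos(2θ) + 2592.
Outer (θ from 0 to 2π): 5184π.

Therefore ∮_C P dx + Q dy = 5184π.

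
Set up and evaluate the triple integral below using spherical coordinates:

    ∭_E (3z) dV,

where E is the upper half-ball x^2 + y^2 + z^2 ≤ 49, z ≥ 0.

In spherical coordinates, x = ρ sin(φ) cos(θ), y = ρ sin(φ) sin(θ), z = ρ cos(φ), and dV = ρ^2 sin(φ) dρ dφ dθ.

The integrand becomes 3ρ cos(φ), so

    ∭_E (3z) dV = ∫_{0}^{2π} ∫_{0}^{π/2} ∫_{0}^{7} (3ρ cos(φ)) · ρ^2 sin(φ) dρ dφ dθ.

Inner (ρ): 7203sin(2φ)/8.
Middle (φ): 7203/8.
Outer (θ): 7203π/4.

Therefore the triple integral equals 7203π/4.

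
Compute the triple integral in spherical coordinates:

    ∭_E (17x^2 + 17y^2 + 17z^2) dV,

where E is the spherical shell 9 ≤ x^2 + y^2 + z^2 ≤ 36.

In spherical coordinates, x = ρ sin(φ) cos(θ), y = ρ sin(φ) sin(θ), z = ρ cos(φ), and dV = ρ^2 sin(φ) dρ dφ dθ.

The integrand becomes 17ρ^2, so

    ∭_E (17x^2 + 17y^2 + 17z^2) dV = ∫_{0}^{2π} ∫_{0}^{π} ∫_{3}^{6} (17ρ^2) · ρ^2 sin(φ) dρ dφ dθ.

Inner (ρ): 128061sin(φ)/5.
Middle (φ): 256122/5.
Outer (θ): 512244π/5.

Therefore the triple integral equals 512244π/5.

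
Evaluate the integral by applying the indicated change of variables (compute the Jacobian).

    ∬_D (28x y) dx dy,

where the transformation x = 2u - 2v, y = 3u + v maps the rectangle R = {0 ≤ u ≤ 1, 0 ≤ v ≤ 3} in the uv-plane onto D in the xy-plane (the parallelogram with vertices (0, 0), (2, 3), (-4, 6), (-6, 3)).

Compute the Jacobian determinant of (x, y) with respect to (u, v):

    ∂(x,y)/∂(u,v) = | 2  -2 | = (2)(1) - (-2)(3) = 8.
                   | 3  1 |

Its absolute value is |J| = 8 (the area scaling factor).

Substituting x = 2u - 2v, y = 3u + v into the integrand,

    28x y → 168u^2 - 112u v - 56v^2,

so the integral becomes

    ∬_R (168u^2 - 112u v - 56v^2) · |J| du dv = ∫_0^1 ∫_0^3 (1344u^2 - 896u v - 448v^2) dv du.

Inner (v): 4032u^2 - 4032u - 4032.
Outer (u): -4704.

Therefore ∬_D (28x y) dx dy = -4704.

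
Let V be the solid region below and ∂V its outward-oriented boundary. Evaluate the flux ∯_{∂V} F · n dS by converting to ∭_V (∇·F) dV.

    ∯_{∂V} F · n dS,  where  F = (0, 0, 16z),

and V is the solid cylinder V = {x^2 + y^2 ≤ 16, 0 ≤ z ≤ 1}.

By the divergence theorem,

    ∯_{∂V} F · n dS = ∭_V (∇ · F) dV.

Compute the divergence:
    ∇ · F = ∂F_x/∂x + ∂F_y/∂y + ∂F_z/∂z = 0 + 0 + 16 = 16.

In cylindrical coordinates, x = r cos(θ), y = r sin(θ), z = z, dV = r dr dθ dz, with 0 ≤ r ≤ 4, 0 ≤ θ ≤ 2π, 0 ≤ z ≤ 1.

The integrand, after substitution and multiplying by the volume element, becomes (16) · r, so

    ∭_V (∇·F) dV = ∫_0^{2π} ∫_0^{4} ∫_0^{1} (16) · r dz dr dθ.

Inner (z from 0 to 1): 16r.
Middle (r from 0 to 4): 128.
Outer (θ from 0 to 2π): 256π.

Therefore ∯_{∂V} F · n dS = 256π.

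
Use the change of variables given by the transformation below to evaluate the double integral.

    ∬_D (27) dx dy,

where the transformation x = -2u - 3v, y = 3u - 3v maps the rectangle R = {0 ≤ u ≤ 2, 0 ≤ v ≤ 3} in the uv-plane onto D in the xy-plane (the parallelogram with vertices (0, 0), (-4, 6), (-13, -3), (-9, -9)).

Compute the Jacobian determinant of (x, y) with respect to (u, v):

    ∂(x,y)/∂(u,v) = | -2  -3 | = (-2)(-3) - (-3)(3) = 15.
                   | 3  -3 |

Its absolute value is |J| = 15 (the area scaling factor).

Substituting x = -2u - 3v, y = 3u - 3v into the integrand,

    27 → 27,

so the integral becomes

    ∬_R (27) · |J| du dv = ∫_0^2 ∫_0^3 (405) dv du.

Inner (v): 1215.
Outer (u): 2430.

Therefore ∬_D (27) dx dy = 2430.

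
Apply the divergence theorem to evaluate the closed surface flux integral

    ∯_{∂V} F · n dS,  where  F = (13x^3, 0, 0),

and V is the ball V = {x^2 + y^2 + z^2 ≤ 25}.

By the divergence theorem,

    ∯_{∂V} F · n dS = ∭_V (∇ · F) dV.

Compute the divergence:
    ∇ · F = ∂F_x/∂x + ∂F_y/∂y + ∂F_z/∂z = 39x^2 + 0 + 0 = 39x^2.

In spherical coordinates, x = ρ sin(φ) cos(θ), y = ρ sin(φ) sin(θ), z = ρ cos(φ), dV = ρ^2 sin(φ) dρ dφ dθ, with 0 ≤ ρ ≤ 5, 0 ≤ φ ≤ π, 0 ≤ θ ≤ 2π.

The integrand, after substitution and multiplying by the volume element, becomes (39ρ^2sin(φ)^2cos(θ)^2) · ρ^2 sin(φ), so

    ∭_V (∇·F) dV = ∫_0^{2π} ∫_0^{π} ∫_0^{5} (39ρ^2sin(φ)^2cos(θ)^2) · ρ^2 sin(φ) dρ dφ dθ.

Inner (ρ from 0 to 5): 24375sin(φ)^3cos(θ)^2.
Middle (φ from 0 to π): 32500cos(θ)^2.
Outer (θ from 0 to 2π): 32500π.

Therefore ∯_{∂V} F · n dS = 32500π.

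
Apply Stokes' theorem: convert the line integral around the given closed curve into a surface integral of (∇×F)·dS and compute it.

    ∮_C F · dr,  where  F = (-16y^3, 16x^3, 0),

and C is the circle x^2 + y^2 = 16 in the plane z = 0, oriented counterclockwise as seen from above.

Let S be the flat disk x^2 + y^2 ≤ 16 in the plane z = 0, with upward unit normal n̂ = ẑ. By Stokes' theorem,

    ∮_C F · dr = ∬_S (∇ × F) · n̂ dS = ∬_D (curl F)_z dA,

where D is the disk x^2 + y^2 ≤ 16.

Compute the curl of F = (-16y^3, 16x^3, 0):
    (∇ × F)_x = ∂F_z/∂y - ∂F_y/∂z = 0,
    (∇ × F)_y = ∂F_x/∂z - ∂F_z/∂x = 0,
    (∇ × F)_z = ∂F_y/∂x - ∂F_x/∂y = 48x^2 + 48y^2.

On z = 0, (curl F)_z = 48x^2 + 48y^2.

Convert to polar (x = r cos θ, y = r sin θ, dA = r dr dθ); the integrand becomes 48r^2, so

    ∬_D (curl F)_z dA = ∫_0^{2π} ∫_0^{4} (48r^2) · r dr dθ.

Inner (r from 0 to 4): 3072.
Outer (θ from 0 to 2π): 6144π.

Therefore ∮_C F · dr = 6144π.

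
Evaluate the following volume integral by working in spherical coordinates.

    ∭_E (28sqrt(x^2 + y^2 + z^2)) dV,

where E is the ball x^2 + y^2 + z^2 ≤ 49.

In spherical coordinates, x = ρ sin(φ) cos(θ), y = ρ sin(φ) sin(θ), z = ρ cos(φ), and dV = ρ^2 sin(φ) dρ dφ dθ.

The integrand becomes 28ρ, so

    ∭_E (28sqrt(x^2 + y^2 + z^2)) dV = ∫_{0}^{2π} ∫_{0}^{π} ∫_{0}^{7} (28ρ) · ρ^2 sin(φ) dρ dφ dθ.

Inner (ρ): 16807sin(φ).
Middle (φ): 33614.
Outer (θ): 67228π.

Therefore the triple integral equals 67228π.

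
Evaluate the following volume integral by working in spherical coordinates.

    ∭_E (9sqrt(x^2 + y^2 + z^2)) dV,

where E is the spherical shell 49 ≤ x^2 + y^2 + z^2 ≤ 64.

In spherical coordinates, x = ρ sin(φ) cos(θ), y = ρ sin(φ) sin(θ), z = ρ cos(φ), and dV = ρ^2 sin(φ) dρ dφ dθ.

The integrand becomes 9ρ, so

    ∭_E (9sqrt(x^2 + y^2 + z^2)) dV = ∫_{0}^{2π} ∫_{0}^{π} ∫_{7}^{8} (9ρ) · ρ^2 sin(φ) dρ dφ dθ.

Inner (ρ): 15255sin(φ)/4.
Middle (φ): 15255/2.
Outer (θ): 15255π.

Therefore the triple integral equals 15255π.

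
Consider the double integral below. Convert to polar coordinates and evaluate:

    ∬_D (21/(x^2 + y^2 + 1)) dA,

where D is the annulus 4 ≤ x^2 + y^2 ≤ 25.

The region D is 2 ≤ r ≤ 5, 0 ≤ θ ≤ 2π in polar coordinates, where x = r cos(θ), y = r sin(θ), and dA = r dr dθ.

Under the substitution, the integrand becomes 21/(r^2 + 1), so

    ∬_D (21/(x^2 + y^2 + 1)) dA = ∫_{0}^{2π} ∫_{2}^{5} (21/(r^2 + 1)) · r dr dθ.

Inner integral (in r): ∫_{2}^{5} (21/(r^2 + 1)) · r dr = log(141167095653376sqrt(130)/48828125).

Outer integral (in θ): ∫_{0}^{2π} (log(141167095653376sqrt(130)/48828125)) dθ = log((141167095653376sqrt(130)/48828125)^(2π)).

Therefore ∬_D (21/(x^2 + y^2 + 1)) dA = log((141167095653376sqrt(130)/48828125)^(2π)).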